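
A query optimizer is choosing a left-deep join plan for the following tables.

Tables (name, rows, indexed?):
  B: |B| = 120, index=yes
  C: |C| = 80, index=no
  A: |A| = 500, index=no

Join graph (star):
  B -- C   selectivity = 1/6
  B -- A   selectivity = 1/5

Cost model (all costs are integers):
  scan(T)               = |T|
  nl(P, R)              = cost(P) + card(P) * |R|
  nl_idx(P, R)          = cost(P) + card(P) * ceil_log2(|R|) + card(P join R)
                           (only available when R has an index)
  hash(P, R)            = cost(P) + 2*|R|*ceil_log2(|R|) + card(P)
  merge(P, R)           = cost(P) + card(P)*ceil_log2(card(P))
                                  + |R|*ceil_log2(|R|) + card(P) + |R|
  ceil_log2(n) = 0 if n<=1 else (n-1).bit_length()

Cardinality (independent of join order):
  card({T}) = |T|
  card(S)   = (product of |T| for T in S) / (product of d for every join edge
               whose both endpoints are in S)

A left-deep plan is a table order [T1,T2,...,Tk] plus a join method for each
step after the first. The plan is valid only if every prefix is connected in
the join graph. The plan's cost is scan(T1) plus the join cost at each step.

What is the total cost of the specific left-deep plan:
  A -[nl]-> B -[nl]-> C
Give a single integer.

step 1: scan A: cost=500, card=500
step 2: join B via nl
    card(P join B) = 500*120/(5) = 12000
    cost = 500 + 500*120 = 60500
step 3: join C via nl
    card(P join C) = 12000*80/(6) = 160000
    cost = 60500 + 12000*80 = 1020500

1020500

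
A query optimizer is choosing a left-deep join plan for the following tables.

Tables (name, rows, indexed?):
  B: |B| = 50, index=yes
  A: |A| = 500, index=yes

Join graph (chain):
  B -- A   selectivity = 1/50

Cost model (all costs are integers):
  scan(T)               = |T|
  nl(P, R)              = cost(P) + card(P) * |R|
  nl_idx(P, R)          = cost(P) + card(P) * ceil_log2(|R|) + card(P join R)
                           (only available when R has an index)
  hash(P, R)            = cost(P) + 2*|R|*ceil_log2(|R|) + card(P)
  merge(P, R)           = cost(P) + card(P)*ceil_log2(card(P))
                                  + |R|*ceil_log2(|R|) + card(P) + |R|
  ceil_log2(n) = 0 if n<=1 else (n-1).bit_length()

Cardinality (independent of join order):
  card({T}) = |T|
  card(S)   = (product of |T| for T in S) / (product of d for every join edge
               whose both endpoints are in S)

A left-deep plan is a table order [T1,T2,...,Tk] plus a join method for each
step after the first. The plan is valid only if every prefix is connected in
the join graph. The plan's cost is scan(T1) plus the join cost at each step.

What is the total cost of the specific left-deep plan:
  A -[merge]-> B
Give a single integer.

step 1: scan A: cost=500, card=500
step 2: join B via merge
    card(P join B) = 500*50/(50) = 500
    cost = 500 + 500*9 + 50*6 + 500 + 50 = 5850

5850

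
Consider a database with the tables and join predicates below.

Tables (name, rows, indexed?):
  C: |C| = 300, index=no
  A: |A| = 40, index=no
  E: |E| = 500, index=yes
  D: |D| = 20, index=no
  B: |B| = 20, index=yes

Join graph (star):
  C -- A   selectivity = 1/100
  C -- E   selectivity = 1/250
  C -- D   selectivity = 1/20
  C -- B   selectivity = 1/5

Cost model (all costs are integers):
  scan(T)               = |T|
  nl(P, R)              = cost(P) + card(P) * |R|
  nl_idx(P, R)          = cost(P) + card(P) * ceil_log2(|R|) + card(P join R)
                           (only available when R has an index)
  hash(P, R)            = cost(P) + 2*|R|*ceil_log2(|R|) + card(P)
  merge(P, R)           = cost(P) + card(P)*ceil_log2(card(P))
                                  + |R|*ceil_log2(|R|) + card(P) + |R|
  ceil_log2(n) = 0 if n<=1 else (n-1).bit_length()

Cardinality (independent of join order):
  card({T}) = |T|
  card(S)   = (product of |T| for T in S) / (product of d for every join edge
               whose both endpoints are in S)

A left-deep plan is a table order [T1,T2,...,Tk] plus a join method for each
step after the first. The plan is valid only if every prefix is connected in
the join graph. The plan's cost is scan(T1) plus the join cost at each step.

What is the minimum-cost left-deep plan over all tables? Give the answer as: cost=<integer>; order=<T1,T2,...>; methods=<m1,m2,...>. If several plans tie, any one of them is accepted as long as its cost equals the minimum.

Selinger DP (subsets sized 1..n):
  {C}: scan cost=300, card=300
  {A}: scan cost=40, card=40
  {E}: scan cost=500, card=500
  {D}: scan cost=20, card=20
  {B}: scan cost=20, card=20
  {AC}: card=120; try (A,hash)→1080, (C,merge)→3320, (A,merge)→3580, (C,hash)→5480, (C,nl)→12040, (A,nl)→12300; best=1080 via (A,hash)
  {CE}: card=600; try (E,nl_idx)→3600, (C,hash)→6400, (E,merge)→8300, (C,merge)→8500, (E,hash)→9600, (E,nl)→150300 …(+1); best=3600 via (E,nl_idx)
  {CD}: card=300; try (D,hash)→800, (C,merge)→3140, (D,merge)→3420, (C,hash)→5440, (C,nl)→6020, (D,nl)→6300; best=800 via (D,hash)
  {BC}: card=1200; try (B,hash)→800, (B,nl_idx)→3000, (C,merge)→3140, (B,merge)→3420, (C,hash)→5440, (C,nl)→6020 …(+1); best=800 via (B,hash)
  {ACE}: card=240; try (E,nl_idx)→2400, (A,hash)→4680, (E,merge)→7040, (E,hash)→10200, (A,merge)→10480, (A,nl)→27600 …(+1); best=2400 via (E,nl_idx)
  {ACD}: card=120; try (D,hash)→1400, (A,hash)→1580, (D,merge)→2160, (D,nl)→3480, (A,merge)→4080, (A,nl)→12800; best=1400 via (D,hash)
  {ABC}: card=480; try (B,hash)→1400, (B,merge)→2160, (B,nl_idx)→2160, (A,hash)→2480, (B,nl)→3480, (A,merge)→15480 …(+1); best=1400 via (B,hash)
  {CDE}: card=600; try (E,nl_idx)→4100, (D,hash)→4400, (E,merge)→8800, (E,hash)→10100, (D,merge)→10320, (D,nl)→15600 …(+1); best=4100 via (E,nl_idx)
  {BCE}: card=2400; try (B,hash)→4400, (B,nl_idx)→9000, (B,merge)→10320, (E,hash)→11000, (E,nl_idx)→14000, (B,nl)→15600 …(+2); best=4400 via (B,hash)
  {BCD}: card=1200; try (B,hash)→1300, (D,hash)→2200, (B,nl_idx)→3500, (B,merge)→3920, (B,nl)→6800, (D,merge)→15320 …(+1); best=1300 via (B,hash)
  {ACDE}: card=240; try (E,nl_idx)→2720, (D,hash)→2840, (D,merge)→4680, (A,hash)→5180, (D,nl)→7200, (E,merge)→7360 …(+4); best=2720 via (E,nl_idx)
  {ABCE}: card=960; try (B,hash)→2840, (B,nl_idx)→4560, (B,merge)→4680, (E,nl_idx)→6680, (B,nl)→7200, (A,hash)→7280 …(+5); best=2840 via (B,hash)
  {ABCD}: card=480; try (B,hash)→1720, (D,hash)→2080, (B,merge)→2480, (B,nl_idx)→2480, (A,hash)→2980, (B,nl)→3800 …(+4); best=1720 via (B,hash)
  {BCDE}: card=2400; try (B,hash)→4900, (D,hash)→7000, (B,nl_idx)→9500, (B,merge)→10820, (E,hash)→11500, (E,nl_idx)→14500 …(+5); best=4900 via (B,hash)
  {ABCDE}: card=960; try (B,hash)→3160, (D,hash)→4000, (B,nl_idx)→4880, (B,merge)→5000, (E,nl_idx)→7000, (B,nl)→7520 …(+8); best=3160 via (B,hash)

cost=3160; order=C,A,D,E,B; methods=hash,hash,nl_idx,hash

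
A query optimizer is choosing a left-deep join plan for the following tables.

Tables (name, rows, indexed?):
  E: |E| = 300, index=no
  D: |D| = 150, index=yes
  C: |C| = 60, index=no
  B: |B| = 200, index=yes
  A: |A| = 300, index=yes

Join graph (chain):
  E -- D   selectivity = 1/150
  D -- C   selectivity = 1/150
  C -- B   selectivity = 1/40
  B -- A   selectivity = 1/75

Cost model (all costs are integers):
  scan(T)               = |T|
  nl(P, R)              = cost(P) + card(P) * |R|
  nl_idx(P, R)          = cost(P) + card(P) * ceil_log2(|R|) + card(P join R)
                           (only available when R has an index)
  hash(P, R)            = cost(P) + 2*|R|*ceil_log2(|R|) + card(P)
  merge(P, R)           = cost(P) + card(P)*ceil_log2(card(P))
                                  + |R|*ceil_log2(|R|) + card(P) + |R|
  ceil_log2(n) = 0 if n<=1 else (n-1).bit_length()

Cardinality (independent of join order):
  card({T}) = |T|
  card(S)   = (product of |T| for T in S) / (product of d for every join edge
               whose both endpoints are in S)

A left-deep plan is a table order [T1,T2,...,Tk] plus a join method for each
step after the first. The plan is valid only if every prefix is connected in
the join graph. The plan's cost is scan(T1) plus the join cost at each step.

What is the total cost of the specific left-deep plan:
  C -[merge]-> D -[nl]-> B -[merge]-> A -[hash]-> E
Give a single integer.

step 1: scan C: cost=60, card=60
step 2: join D via merge
    card(P join D) = 60*150/(150) = 60
    cost = 60 + 60*6 + 150*8 + 60 + 150 = 1830
step 3: join B via nl
    card(P join B) = 60*200/(40) = 300
    cost = 1830 + 60*200 = 13830
step 4: join A via merge
    card(P join A) = 300*300/(75) = 1200
    cost = 13830 + 300*9 + 300*9 + 300 + 300 = 19830
step 5: join E via hash
    card(P join E) = 1200*300/(150) = 2400
    cost = 19830 + 2*300*9 + 1200 = 26430

26430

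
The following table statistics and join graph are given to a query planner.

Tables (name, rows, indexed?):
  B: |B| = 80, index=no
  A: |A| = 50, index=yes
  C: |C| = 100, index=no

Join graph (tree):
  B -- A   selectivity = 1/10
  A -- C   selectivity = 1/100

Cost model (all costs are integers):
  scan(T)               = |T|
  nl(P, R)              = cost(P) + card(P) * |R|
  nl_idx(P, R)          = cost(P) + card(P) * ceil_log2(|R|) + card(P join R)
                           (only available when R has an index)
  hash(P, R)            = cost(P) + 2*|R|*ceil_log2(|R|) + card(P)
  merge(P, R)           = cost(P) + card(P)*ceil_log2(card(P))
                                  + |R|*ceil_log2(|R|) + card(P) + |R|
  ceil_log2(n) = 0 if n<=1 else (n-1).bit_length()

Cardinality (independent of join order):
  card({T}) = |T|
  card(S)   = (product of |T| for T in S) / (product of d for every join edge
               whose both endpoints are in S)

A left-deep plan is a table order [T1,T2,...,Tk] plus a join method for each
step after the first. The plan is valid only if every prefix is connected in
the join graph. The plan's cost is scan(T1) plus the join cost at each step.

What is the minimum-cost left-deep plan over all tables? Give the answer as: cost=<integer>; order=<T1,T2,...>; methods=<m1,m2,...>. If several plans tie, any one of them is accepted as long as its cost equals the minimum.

Selinger DP (subsets sized 1..n):
  {B}: scan cost=80, card=80
  {A}: scan cost=50, card=50
  {C}: scan cost=100, card=100
  {AB}: card=400; try (A,hash)→760, (A,nl_idx)→960, (B,merge)→1040, (A,merge)→1070, (B,hash)→1220, (B,nl)→4050 …(+1); best=760 via (A,hash)
  {AC}: card=50; try (A,nl_idx)→750, (A,hash)→800, (C,merge)→1200, (A,merge)→1250, (C,hash)→1500, (C,nl)→5050 …(+1); best=750 via (A,nl_idx)
  {ABC}: card=400; try (B,merge)→1740, (B,hash)→1920, (C,hash)→2560, (B,nl)→4750, (C,merge)→5560, (C,nl)→40760; best=1740 via (B,merge)

cost=1740; order=C,A,B; methods=nl_idx,merge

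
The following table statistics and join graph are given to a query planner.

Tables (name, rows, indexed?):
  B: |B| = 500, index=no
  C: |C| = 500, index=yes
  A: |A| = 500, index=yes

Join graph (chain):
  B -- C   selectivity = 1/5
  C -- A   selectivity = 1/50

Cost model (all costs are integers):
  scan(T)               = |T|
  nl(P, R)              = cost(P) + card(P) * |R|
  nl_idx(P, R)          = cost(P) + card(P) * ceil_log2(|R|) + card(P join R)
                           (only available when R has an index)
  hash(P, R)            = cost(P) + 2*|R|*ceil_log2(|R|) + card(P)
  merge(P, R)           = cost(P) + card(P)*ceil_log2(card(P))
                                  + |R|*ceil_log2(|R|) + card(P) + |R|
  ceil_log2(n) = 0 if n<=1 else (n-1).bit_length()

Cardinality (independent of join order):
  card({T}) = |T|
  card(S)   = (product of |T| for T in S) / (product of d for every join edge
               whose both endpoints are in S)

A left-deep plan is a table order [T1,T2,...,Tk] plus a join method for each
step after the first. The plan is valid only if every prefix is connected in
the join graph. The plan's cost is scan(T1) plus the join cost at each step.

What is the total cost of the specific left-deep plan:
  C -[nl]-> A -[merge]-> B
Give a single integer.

325500

step 1: scan C: cost=500, card=500
step 2: join A via nl
    card(P join A) = 500*500/(50) = 5000
    cost = 500 + 500*500 = 250500
step 3: join B via merge
    card(P join B) = 5000*500/(5) = 500000
    cost = 250500 + 5000*13 + 500*9 + 5000 + 500 = 325500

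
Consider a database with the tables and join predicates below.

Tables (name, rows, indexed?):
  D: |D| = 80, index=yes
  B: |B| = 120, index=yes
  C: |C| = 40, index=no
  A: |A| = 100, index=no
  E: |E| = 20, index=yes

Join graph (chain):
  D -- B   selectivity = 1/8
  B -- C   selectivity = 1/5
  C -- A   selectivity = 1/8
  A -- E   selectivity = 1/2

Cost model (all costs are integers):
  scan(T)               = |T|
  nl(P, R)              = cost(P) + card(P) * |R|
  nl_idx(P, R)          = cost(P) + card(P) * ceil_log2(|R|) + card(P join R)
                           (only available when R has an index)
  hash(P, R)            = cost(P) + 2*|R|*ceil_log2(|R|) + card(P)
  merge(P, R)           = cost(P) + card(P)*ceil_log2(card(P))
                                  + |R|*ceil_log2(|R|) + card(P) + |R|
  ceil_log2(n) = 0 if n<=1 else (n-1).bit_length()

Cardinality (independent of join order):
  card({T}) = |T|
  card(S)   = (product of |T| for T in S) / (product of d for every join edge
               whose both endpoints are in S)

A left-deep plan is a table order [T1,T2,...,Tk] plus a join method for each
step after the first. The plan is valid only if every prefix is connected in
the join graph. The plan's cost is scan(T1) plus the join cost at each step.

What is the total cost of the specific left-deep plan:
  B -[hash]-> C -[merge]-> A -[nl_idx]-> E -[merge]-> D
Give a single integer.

2352720

step 1: scan B: cost=120, card=120
step 2: join C via hash
    card(P join C) = 120*40/(5) = 960
    cost = 120 + 2*40*6 + 120 = 720
step 3: join A via merge
    card(P join A) = 960*100/(8) = 12000
    cost = 720 + 960*10 + 100*7 + 960 + 100 = 12080
step 4: join E via nl_idx
    card(P join E) = 12000*20/(2) = 120000
    cost = 12080 + 12000*5 + 120000 = 192080
step 5: join D via merge
    card(P join D) = 120000*80/(8) = 1200000
    cost = 192080 + 120000*17 + 80*7 + 120000 + 80 = 2352720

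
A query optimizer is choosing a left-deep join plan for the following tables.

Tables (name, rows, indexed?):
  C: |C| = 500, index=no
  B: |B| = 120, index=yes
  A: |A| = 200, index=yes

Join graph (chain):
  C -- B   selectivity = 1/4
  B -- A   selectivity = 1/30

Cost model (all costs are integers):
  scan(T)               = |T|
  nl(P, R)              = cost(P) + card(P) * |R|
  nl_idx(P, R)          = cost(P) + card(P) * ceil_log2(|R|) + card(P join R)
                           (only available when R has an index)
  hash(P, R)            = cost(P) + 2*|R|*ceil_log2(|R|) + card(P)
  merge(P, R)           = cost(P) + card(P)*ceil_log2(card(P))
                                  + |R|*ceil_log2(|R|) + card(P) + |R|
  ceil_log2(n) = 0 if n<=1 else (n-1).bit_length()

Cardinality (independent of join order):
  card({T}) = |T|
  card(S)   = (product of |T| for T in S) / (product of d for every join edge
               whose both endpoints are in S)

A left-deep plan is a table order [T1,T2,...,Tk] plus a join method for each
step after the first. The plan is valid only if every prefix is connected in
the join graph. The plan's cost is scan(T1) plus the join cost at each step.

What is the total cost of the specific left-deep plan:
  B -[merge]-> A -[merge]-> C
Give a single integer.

16680

step 1: scan B: cost=120, card=120
step 2: join A via merge
    card(P join A) = 120*200/(30) = 800
    cost = 120 + 120*7 + 200*8 + 120 + 200 = 2880
step 3: join C via merge
    card(P join C) = 800*500/(4) = 100000
    cost = 2880 + 800*10 + 500*9 + 800 + 500 = 16680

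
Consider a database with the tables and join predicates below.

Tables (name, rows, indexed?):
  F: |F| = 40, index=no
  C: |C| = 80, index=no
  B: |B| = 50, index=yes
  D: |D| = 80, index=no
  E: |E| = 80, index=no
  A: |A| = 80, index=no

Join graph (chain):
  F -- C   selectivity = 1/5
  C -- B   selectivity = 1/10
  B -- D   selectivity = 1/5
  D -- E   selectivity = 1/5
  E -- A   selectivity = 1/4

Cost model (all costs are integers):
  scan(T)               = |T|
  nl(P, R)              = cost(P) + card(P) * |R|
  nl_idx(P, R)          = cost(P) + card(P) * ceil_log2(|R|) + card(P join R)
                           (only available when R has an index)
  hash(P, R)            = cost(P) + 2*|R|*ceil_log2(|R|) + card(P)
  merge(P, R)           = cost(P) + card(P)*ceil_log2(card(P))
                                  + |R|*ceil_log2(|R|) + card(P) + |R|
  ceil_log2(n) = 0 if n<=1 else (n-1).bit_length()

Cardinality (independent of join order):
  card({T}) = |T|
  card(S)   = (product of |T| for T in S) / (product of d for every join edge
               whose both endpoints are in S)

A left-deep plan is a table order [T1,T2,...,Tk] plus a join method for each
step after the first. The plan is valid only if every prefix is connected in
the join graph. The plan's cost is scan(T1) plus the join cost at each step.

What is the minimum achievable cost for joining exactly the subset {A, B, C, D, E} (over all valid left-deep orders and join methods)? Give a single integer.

113320

Selinger DP over subsets of {A,B,C,D,E}:
  {C}: scan cost=80, card=80
  {B}: scan cost=50, card=50
  {D}: scan cost=80, card=80
  {E}: scan cost=80, card=80
  {A}: scan cost=80, card=80
  {BC}: card=400; try (B,hash)→760, (B,nl_idx)→960, (C,merge)→1040, (B,merge)→1070, (C,hash)→1220, (C,nl)→4050 …(+1); best=760 via (B,hash)
  {BD}: card=800; try (B,hash)→760, (D,merge)→1040, (B,merge)→1070, (D,hash)→1220, (B,nl_idx)→1360, (D,nl)→4050 …(+1); best=760 via (B,hash)
  {DE}: card=1280; try (E,hash)→1280, (D,hash)→1280, (E,merge)→1360, (D,merge)→1360, (E,nl)→6480, (D,nl)→6480; best=1280 via (E,hash)
  {AE}: card=1600; try (E,hash)→1280, (A,hash)→1280, (E,merge)→1360, (A,merge)→1360, (E,nl)→6480, (A,nl)→6480; best=1280 via (E,hash)
  {BCD}: card=6400; try (D,hash)→2280, (C,hash)→2680, (D,merge)→5400, (C,merge)→10200, (D,nl)→32760, (C,nl)→64760; best=2280 via (D,hash)
  {BDE}: card=12800; try (E,hash)→2680, (B,hash)→3160, (E,merge)→10200, (B,merge)→16990, (B,nl_idx)→21760, (E,nl)→64760 …(+1); best=2680 via (E,hash)
  {ADE}: card=25600; try (A,hash)→3680, (D,hash)→4000, (A,merge)→17280, (D,merge)→21120, (A,nl)→103680, (D,nl)→129280; best=3680 via (A,hash)
  {BCDE}: card=102400; try (E,hash)→9800, (C,hash)→16600, (E,merge)→92520, (C,merge)→195320, (E,nl)→514280, (C,nl)→1026680; best=9800 via (E,hash)
  {ABDE}: card=256000; try (A,hash)→16600, (B,hash)→29880, (A,merge)→195320, (B,nl_idx)→413280, (B,merge)→413630, (A,nl)→1026680 …(+1); best=16600 via (A,hash)
  {ABCDE}: card=2048000; try (A,hash)→113320, (C,hash)→273720, (A,merge)→1853640, (C,merge)→4881240, (A,nl)→8201800, (C,nl)→20496600; best=113320 via (A,hash)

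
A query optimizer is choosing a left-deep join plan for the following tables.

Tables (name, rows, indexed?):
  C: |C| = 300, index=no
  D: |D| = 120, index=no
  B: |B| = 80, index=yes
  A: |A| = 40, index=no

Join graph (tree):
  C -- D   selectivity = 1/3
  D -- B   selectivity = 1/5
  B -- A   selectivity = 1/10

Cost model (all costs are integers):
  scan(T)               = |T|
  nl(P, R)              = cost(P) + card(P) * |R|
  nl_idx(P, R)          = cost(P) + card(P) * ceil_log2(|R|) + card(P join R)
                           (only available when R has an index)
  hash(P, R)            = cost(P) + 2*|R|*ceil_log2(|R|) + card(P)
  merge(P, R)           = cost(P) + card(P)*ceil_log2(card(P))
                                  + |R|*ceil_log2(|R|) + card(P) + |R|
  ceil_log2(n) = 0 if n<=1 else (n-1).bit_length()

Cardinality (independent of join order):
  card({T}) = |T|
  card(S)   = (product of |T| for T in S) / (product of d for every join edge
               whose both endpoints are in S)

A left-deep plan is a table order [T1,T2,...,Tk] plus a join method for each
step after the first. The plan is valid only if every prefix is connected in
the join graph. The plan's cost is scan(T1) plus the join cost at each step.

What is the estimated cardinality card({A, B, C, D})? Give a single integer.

768000

Tables in S: A(40), B(80), C(300), D(120)
Edges inside S: C-D(d=3), D-B(d=5), B-A(d=10)
numerator = 40 * 80 * 300 * 120 = 115200000
denominator = 3 * 5 * 10 = 150
card(S) = 115200000 / 150 = 768000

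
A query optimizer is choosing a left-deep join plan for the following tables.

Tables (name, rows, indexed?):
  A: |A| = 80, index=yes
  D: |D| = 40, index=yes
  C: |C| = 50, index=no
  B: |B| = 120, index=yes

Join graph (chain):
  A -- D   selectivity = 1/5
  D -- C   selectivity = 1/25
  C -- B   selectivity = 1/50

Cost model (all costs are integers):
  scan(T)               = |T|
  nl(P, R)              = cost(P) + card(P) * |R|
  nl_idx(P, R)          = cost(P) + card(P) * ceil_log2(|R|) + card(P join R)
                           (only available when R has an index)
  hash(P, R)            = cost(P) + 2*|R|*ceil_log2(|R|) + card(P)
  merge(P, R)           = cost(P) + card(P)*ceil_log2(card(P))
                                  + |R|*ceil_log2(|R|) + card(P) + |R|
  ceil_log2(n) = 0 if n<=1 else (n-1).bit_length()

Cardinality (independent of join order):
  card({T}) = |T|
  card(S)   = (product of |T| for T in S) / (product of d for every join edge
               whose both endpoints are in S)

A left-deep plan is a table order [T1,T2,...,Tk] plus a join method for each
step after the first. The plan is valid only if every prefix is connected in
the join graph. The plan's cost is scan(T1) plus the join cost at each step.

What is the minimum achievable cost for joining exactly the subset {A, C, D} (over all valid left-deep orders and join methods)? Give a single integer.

Selinger DP over subsets of {A,C,D}:
  {A}: scan cost=80, card=80
  {D}: scan cost=40, card=40
  {C}: scan cost=50, card=50
  {AD}: card=640; try (D,hash)→640, (A,merge)→960, (A,nl_idx)→960, (D,merge)→1000, (D,nl_idx)→1200, (A,hash)→1200 …(+2); best=640 via (D,hash)
  {CD}: card=80; try (D,nl_idx)→430, (D,hash)→580, (C,merge)→670, (D,merge)→680, (C,hash)→680, (C,nl)→2040 …(+1); best=430 via (D,nl_idx)
  {ACD}: card=1280; try (A,hash)→1630, (A,merge)→1710, (C,hash)→1880, (A,nl_idx)→2270, (A,nl)→6830, (C,merge)→8030 …(+1); best=1630 via (A,hash)

1630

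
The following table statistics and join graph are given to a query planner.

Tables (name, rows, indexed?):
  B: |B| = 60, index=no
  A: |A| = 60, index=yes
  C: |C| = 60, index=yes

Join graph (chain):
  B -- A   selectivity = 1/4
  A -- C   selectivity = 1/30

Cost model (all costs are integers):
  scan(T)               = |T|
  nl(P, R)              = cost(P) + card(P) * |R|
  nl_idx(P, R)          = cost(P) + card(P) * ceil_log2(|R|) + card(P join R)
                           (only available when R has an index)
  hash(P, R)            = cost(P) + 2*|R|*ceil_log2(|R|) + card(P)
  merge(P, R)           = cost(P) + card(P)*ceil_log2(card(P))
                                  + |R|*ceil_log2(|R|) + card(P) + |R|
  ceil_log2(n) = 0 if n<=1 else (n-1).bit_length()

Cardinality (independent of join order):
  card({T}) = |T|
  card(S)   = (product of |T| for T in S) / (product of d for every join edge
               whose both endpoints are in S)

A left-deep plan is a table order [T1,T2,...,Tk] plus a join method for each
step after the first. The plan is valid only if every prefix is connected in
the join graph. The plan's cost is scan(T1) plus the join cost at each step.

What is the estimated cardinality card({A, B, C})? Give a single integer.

Tables in S: A(60), B(60), C(60)
Edges inside S: B-A(d=4), A-C(d=30)
numerator = 60 * 60 * 60 = 216000
denominator = 4 * 30 = 120
card(S) = 216000 / 120 = 1800

1800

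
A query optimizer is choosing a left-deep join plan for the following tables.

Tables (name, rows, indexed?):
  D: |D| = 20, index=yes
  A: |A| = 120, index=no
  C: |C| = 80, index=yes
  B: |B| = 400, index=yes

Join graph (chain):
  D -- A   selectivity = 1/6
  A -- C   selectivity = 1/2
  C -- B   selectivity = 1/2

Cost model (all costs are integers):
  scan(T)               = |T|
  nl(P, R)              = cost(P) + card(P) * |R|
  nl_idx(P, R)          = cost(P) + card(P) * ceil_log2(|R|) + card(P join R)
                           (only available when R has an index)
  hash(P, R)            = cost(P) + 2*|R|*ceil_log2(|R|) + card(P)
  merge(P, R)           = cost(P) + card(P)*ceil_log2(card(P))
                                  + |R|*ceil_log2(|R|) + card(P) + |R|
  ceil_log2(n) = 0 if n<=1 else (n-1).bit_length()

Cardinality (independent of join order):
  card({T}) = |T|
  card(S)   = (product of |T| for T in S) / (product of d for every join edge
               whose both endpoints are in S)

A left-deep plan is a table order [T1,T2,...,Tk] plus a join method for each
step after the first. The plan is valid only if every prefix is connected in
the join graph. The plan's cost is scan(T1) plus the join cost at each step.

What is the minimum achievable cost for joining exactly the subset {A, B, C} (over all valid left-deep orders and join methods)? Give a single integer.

Selinger DP over subsets of {A,B,C}:
  {A}: scan cost=120, card=120
  {C}: scan cost=80, card=80
  {B}: scan cost=400, card=400
  {AC}: card=4800; try (C,hash)→1360, (A,merge)→1680, (C,merge)→1720, (A,hash)→1840, (C,nl_idx)→5760, (A,nl)→9680 …(+1); best=1360 via (C,hash)
  {BC}: card=16000; try (C,hash)→1920, (B,merge)→4720, (C,merge)→5040, (B,hash)→7360, (B,nl_idx)→16800, (C,nl_idx)→19200 …(+2); best=1920 via (C,hash)
  {ABC}: card=960000; try (B,hash)→13360, (A,hash)→19600, (B,merge)→72560, (A,merge)→242880, (B,nl_idx)→1004560, (B,nl)→1921360 …(+1); best=13360 via (B,hash)

13360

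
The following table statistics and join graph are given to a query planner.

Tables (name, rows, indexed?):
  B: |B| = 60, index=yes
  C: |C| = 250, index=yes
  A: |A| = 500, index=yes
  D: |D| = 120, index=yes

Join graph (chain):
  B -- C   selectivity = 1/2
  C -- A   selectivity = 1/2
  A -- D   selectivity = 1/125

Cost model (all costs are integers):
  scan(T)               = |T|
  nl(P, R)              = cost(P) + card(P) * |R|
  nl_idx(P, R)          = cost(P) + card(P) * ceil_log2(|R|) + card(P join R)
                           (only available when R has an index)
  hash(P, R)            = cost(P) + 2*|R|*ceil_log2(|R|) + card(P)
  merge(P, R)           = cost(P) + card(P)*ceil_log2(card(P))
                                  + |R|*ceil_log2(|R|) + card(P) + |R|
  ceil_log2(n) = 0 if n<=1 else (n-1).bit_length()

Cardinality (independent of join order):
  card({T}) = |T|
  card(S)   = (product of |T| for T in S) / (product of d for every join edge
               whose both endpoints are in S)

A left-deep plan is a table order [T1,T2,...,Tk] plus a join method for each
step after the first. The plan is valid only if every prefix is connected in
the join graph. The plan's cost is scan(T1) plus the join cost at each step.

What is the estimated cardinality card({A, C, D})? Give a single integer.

Tables in S: A(500), C(250), D(120)
Edges inside S: C-A(d=2), A-D(d=125)
numerator = 500 * 250 * 120 = 15000000
denominator = 2 * 125 = 250
card(S) = 15000000 / 250 = 60000

60000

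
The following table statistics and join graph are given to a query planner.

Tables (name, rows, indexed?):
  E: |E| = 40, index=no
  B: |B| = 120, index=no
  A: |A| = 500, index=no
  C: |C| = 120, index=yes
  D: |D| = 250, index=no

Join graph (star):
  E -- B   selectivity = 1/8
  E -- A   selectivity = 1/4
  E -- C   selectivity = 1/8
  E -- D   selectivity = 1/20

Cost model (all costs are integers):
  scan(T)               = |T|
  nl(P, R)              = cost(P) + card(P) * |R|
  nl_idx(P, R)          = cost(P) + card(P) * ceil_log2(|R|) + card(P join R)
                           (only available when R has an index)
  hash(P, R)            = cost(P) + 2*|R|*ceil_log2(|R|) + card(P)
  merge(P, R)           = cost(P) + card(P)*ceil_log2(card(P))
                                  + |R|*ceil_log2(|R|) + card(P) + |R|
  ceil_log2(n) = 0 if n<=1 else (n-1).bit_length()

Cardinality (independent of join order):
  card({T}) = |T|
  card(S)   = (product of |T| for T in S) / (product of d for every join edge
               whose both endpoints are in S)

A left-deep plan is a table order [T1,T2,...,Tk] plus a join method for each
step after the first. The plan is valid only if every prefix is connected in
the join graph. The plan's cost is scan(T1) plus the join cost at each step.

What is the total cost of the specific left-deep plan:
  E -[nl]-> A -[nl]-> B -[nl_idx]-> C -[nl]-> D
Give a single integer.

step 1: scan E: cost=40, card=40
step 2: join A via nl
    card(P join A) = 40*500/(4) = 5000
    cost = 40 + 40*500 = 20040
step 3: join B via nl
    card(P join B) = 5000*120/(8) = 75000
    cost = 20040 + 5000*120 = 620040
step 4: join C via nl_idx
    card(P join C) = 75000*120/(8) = 1125000
    cost = 620040 + 75000*7 + 1125000 = 2270040
step 5: join D via nl
    card(P join D) = 1125000*250/(20) = 14062500
    cost = 2270040 + 1125000*250 = 283520040

283520040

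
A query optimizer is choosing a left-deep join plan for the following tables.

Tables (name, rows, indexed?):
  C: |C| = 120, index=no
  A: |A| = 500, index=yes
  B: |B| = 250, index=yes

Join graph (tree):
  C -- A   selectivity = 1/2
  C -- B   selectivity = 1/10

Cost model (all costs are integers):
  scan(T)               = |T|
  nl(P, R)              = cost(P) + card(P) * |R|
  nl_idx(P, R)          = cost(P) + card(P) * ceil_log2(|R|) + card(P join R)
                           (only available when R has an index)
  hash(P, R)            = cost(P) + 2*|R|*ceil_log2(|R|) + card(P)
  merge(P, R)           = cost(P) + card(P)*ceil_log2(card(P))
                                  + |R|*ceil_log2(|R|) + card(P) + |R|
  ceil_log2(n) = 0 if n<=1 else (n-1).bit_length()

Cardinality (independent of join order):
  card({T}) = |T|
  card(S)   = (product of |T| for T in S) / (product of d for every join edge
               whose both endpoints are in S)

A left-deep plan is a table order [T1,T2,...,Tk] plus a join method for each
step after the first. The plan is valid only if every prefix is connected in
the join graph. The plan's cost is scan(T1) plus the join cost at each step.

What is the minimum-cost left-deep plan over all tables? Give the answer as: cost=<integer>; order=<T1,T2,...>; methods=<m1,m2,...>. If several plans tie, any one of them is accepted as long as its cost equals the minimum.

Selinger DP (subsets sized 1..n):
  {C}: scan cost=120, card=120
  {A}: scan cost=500, card=500
  {B}: scan cost=250, card=250
  {AC}: card=30000; try (C,hash)→2680, (A,merge)→6080, (C,merge)→6460, (A,hash)→9240, (A,nl_idx)→31200, (A,nl)→60120 …(+1); best=2680 via (C,hash)
  {BC}: card=3000; try (C,hash)→2180, (B,merge)→3330, (C,merge)→3460, (B,nl_idx)→4080, (B,hash)→4240, (B,nl)→30120 …(+1); best=2180 via (C,hash)
  {ABC}: card=750000; try (A,hash)→14180, (B,hash)→36680, (A,merge)→46180, (B,merge)→484930, (A,nl_idx)→779180, (B,nl_idx)→992680 …(+2); best=14180 via (A,hash)

cost=14180; order=B,C,A; methods=hash,hash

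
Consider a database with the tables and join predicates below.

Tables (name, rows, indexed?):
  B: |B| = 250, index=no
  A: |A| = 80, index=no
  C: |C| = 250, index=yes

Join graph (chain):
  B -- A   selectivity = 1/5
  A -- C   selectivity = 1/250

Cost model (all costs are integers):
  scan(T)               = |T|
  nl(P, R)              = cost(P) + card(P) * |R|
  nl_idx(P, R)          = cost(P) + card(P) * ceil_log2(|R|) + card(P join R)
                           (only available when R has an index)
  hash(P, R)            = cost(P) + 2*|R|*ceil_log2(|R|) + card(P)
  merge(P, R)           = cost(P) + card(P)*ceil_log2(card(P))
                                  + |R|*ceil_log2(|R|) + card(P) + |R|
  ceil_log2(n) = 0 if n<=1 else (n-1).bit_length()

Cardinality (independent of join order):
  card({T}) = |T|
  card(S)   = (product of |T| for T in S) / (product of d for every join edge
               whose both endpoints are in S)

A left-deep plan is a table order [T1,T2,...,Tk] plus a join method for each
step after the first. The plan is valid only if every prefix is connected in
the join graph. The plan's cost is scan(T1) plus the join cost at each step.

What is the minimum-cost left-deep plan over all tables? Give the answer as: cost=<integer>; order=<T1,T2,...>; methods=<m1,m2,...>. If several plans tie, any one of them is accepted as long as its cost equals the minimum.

cost=3690; order=A,C,B; methods=nl_idx,merge

Selinger DP (subsets sized 1..n):
  {B}: scan cost=250, card=250
  {A}: scan cost=80, card=80
  {C}: scan cost=250, card=250
  {AB}: card=4000; try (A,hash)→1620, (B,merge)→2970, (A,merge)→3140, (B,hash)→4160, (B,nl)→20080, (A,nl)→20250; best=1620 via (A,hash)
  {AC}: card=80; try (C,nl_idx)→800, (A,hash)→1620, (C,merge)→2970, (A,merge)→3140, (C,hash)→4160, (C,nl)→20080 …(+1); best=800 via (C,nl_idx)
  {ABC}: card=4000; try (B,merge)→3690, (B,hash)→4880, (C,hash)→9620, (B,nl)→20800, (C,nl_idx)→37620, (C,merge)→55870 …(+1); best=3690 via (B,merge)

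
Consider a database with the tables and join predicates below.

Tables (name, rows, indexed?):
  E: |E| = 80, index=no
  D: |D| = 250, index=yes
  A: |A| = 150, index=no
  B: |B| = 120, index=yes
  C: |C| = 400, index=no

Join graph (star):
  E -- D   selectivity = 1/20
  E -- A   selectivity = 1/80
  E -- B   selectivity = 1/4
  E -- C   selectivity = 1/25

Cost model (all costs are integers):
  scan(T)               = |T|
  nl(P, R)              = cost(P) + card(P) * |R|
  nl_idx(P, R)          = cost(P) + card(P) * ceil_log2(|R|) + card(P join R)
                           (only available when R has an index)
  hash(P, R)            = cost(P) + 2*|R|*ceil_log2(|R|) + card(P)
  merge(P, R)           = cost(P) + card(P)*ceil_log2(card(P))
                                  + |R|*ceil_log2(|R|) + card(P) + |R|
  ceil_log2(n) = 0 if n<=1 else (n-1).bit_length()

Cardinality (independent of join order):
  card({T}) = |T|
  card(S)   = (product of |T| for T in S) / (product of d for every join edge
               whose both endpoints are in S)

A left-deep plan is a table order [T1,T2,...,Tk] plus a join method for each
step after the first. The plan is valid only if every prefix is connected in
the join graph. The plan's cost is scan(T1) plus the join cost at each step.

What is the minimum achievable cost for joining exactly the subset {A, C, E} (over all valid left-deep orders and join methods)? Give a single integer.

Selinger DP over subsets of {A,C,E}:
  {E}: scan cost=80, card=80
  {A}: scan cost=150, card=150
  {C}: scan cost=400, card=400
  {AE}: card=150; try (E,hash)→1420, (A,merge)→2070, (E,merge)→2140, (A,hash)→2560, (A,nl)→12080, (E,nl)→12150; best=1420 via (E,hash)
  {CE}: card=1280; try (E,hash)→1920, (C,merge)→4720, (E,merge)→5040, (C,hash)→7360, (C,nl)→32080, (E,nl)→32400; best=1920 via (E,hash)
  {ACE}: card=2400; try (A,hash)→5600, (C,merge)→6770, (C,hash)→8770, (A,merge)→18630, (C,nl)→61420, (A,nl)→193920; best=5600 via (A,hash)

5600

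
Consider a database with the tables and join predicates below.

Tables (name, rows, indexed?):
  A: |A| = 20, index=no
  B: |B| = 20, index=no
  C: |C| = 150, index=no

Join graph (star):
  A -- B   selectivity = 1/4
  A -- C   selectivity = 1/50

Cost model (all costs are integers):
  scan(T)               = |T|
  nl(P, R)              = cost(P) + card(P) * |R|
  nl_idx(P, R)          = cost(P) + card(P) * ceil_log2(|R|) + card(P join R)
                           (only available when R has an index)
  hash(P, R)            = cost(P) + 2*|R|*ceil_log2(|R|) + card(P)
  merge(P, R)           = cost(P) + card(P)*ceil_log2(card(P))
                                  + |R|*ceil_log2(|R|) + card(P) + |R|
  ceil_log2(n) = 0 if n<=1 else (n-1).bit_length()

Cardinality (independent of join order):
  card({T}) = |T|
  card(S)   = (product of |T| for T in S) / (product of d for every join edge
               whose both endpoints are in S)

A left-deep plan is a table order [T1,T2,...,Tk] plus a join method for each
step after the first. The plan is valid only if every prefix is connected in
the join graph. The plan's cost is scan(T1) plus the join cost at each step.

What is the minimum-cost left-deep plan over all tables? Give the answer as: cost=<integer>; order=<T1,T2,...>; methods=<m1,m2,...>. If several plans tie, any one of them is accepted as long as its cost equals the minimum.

Selinger DP (subsets sized 1..n):
  {A}: scan cost=20, card=20
  {B}: scan cost=20, card=20
  {C}: scan cost=150, card=150
  {AB}: card=100; try (B,hash)→240, (A,hash)→240, (B,merge)→260, (A,merge)→260, (B,nl)→420, (A,nl)→420; best=240 via (B,hash)
  {AC}: card=60; try (A,hash)→500, (C,merge)→1490, (A,merge)→1620, (C,hash)→2440, (C,nl)→3020, (A,nl)→3150; best=500 via (A,hash)
  {ABC}: card=300; try (B,hash)→760, (B,merge)→1040, (B,nl)→1700, (C,merge)→2390, (C,hash)→2740, (C,nl)→15240; best=760 via (B,hash)

cost=760; order=C,A,B; methods=hash,hash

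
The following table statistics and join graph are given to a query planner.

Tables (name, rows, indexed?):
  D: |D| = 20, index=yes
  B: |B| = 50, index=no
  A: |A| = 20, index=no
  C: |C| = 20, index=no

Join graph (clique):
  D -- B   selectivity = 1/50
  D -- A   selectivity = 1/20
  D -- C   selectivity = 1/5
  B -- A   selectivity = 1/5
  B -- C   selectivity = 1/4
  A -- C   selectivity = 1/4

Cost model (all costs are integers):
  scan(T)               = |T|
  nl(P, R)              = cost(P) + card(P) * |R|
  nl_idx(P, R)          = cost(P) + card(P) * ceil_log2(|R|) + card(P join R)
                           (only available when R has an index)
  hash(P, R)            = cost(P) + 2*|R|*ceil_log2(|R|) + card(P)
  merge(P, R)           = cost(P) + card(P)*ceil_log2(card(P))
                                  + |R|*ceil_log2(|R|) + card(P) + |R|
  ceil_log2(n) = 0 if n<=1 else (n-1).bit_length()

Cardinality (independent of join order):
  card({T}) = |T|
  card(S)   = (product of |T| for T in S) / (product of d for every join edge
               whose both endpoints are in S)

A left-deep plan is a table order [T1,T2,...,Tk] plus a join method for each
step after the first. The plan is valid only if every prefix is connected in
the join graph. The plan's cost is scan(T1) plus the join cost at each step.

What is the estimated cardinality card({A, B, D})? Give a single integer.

Tables in S: A(20), B(50), D(20)
Edges inside S: D-B(d=50), D-A(d=20), B-A(d=5)
numerator = 20 * 50 * 20 = 20000
denominator = 50 * 20 * 5 = 5000
card(S) = 20000 / 5000 = 4

4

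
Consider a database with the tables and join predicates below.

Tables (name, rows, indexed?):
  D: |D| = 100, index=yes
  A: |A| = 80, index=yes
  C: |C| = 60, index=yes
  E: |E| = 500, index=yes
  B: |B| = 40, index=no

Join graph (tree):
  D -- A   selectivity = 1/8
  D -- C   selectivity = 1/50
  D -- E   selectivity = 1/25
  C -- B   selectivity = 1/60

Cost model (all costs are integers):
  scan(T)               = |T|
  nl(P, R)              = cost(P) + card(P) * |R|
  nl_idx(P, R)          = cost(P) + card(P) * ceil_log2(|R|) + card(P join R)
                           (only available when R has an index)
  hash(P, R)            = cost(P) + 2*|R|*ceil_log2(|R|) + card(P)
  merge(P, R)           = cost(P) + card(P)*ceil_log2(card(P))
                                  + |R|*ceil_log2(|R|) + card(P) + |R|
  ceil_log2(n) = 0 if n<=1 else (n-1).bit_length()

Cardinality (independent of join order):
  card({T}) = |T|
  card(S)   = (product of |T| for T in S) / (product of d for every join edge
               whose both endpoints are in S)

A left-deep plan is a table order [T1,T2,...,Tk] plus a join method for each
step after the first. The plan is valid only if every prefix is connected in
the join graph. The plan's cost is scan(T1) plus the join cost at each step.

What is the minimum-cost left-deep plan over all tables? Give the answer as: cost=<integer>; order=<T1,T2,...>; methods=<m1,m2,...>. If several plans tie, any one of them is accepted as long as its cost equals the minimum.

Selinger DP (subsets sized 1..n):
  {D}: scan cost=100, card=100
  {A}: scan cost=80, card=80
  {C}: scan cost=60, card=60
  {E}: scan cost=500, card=500
  {B}: scan cost=40, card=40
  {AD}: card=1000; try (A,hash)→1320, (D,merge)→1520, (A,merge)→1540, (D,hash)→1560, (D,nl_idx)→1640, (A,nl_idx)→1800 …(+2); best=1320 via (A,hash)
  {CD}: card=120; try (D,nl_idx)→600, (C,nl_idx)→820, (C,hash)→920, (D,merge)→1280, (C,merge)→1320, (D,hash)→1520 …(+2); best=600 via (D,nl_idx)
  {DE}: card=2000; try (D,hash)→2400, (E,nl_idx)→3000, (E,merge)→5900, (D,nl_idx)→6000, (D,merge)→6300, (E,hash)→9200 …(+2); best=2400 via (D,hash)
  {BC}: card=40; try (C,nl_idx)→320, (B,hash)→600, (C,merge)→740, (B,merge)→760, (C,hash)→800, (C,nl)→2440 …(+1); best=320 via (C,nl_idx)
  {ACD}: card=1200; try (A,hash)→1840, (A,merge)→2200, (A,nl_idx)→2640, (C,hash)→3040, (C,nl_idx)→8520, (A,nl)→10200 …(+2); best=1840 via (A,hash)
  {ADE}: card=20000; try (A,hash)→5520, (E,hash)→11320, (E,merge)→17320, (A,merge)→27040, (E,nl_idx)→30320, (A,nl_idx)→36400 …(+2); best=5520 via (A,hash)
  {CDE}: card=2400; try (E,nl_idx)→4080, (C,hash)→5120, (E,merge)→6560, (E,hash)→9720, (C,nl_idx)→16800, (C,merge)→26820 …(+2); best=4080 via (E,nl_idx)
  {BCD}: card=80; try (D,nl_idx)→680, (B,hash)→1200, (D,merge)→1400, (D,hash)→1760, (B,merge)→1840, (D,nl)→4320 …(+1); best=680 via (D,nl_idx)
  {ACDE}: card=24000; try (A,hash)→7600, (E,hash)→12040, (E,merge)→21240, (C,hash)→26240, (A,merge)→35920, (E,nl_idx)→36640 …(+6); best=7600 via (A,hash)
  {ABCD}: card=800; try (A,hash)→1880, (A,merge)→1960, (A,nl_idx)→2040, (B,hash)→3520, (A,nl)→7080, (B,merge)→16520 …(+1); best=1880 via (A,hash)
  {BCDE}: card=1600; try (E,nl_idx)→3000, (E,merge)→6320, (B,hash)→6960, (E,hash)→9760, (B,merge)→35560, (E,nl)→40680 …(+1); best=3000 via (E,nl_idx)
  {ABCDE}: card=16000; try (A,hash)→5720, (E,hash)→11680, (E,merge)→15680, (A,merge)→22840, (E,nl_idx)→25080, (A,nl_idx)→30200 …(+5); best=5720 via (A,hash)

cost=5720; order=B,C,D,E,A; methods=nl_idx,nl_idx,nl_idx,hash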